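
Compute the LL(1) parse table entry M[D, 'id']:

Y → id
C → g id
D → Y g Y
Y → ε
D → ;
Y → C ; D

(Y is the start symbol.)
D → Y g Y

To find M[D, 'id'], we find productions for D where 'id' is in the predict set (PREDICT(N → α) = (FIRST(α) \ {ε}) ∪ (FOLLOW(N) if α ⇒* ε)).

Relevant sets:
  FIRST(Y) = { 'g', 'id', ε }

D → Y g Y: PREDICT = { 'g', 'id' }
  'id' is in predict set, so this production goes in M[D, 'id']
D → ;: PREDICT = { ';' }

M[D, 'id'] = D → Y g Y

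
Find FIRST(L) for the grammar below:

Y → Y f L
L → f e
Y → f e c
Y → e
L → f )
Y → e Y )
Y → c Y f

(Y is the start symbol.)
From L → f e:
  - f is a terminal: add 'f' and stop
From L → f ):
  - f is a terminal: add 'f' and stop

Collecting: FIRST(L) = { 'f' }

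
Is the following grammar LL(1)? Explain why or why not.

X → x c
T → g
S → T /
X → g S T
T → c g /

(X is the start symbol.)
For X:
  PREDICT(X → x c) = { 'x' }
  PREDICT(X → g S T) = { 'g' }
For T:
  PREDICT(T → g) = { 'g' }
  PREDICT(T → c g '/') = { 'c' }
S has a single production, so nothing to check there.

All predict sets are disjoint. The grammar IS LL(1).

Answer: Yes, the grammar is LL(1).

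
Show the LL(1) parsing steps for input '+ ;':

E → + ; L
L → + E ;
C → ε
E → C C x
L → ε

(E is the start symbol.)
LL(1) parsing maintains a stack (initially the start symbol over $) and the input. At each step: if the stack top is a terminal, match it against the current input token; if it is a non-terminal N, replace it with the RHS of M[N, lookahead] (the unique production whose predict set contains the lookahead).

Stack is shown with the top on the left.

Stack    Input  Action
----------------------
E $      + ; $  output E → + ; L
+ ; L $  + ; $  match '+'
; L $    ; $    match ';'
L $      $      output L → ε
$        $      accept

The string is accepted.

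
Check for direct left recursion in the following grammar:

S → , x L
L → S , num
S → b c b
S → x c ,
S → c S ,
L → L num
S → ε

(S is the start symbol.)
S → , x L: starts with ','
L → S , num: starts with S
S → b c b: starts with b
S → x c ,: starts with x
S → c S ,: starts with c
L → L num: LEFT RECURSIVE (starts with L)
S → ε: starts with ε

The grammar has direct left recursion on: L.

Answer: Yes, L is left-recursive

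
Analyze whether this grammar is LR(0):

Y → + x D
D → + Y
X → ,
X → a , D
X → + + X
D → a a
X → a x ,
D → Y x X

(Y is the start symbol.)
A grammar is LR(0) if no state in the canonical LR(0) collection has:
  - both a shift item (dot before a terminal) and a complete item (shift-reduce conflict), or
  - two or more complete items (reduce-reduce conflict; the accept item [Y' → Y .] counts as a complete item here).

Augment with Y' → Y and build the canonical LR(0) collection (I0 = CLOSURE({[Y' → . Y]}), then GOTO on every symbol after a dot until no new states appear). It has 21 states:
  I0: { [Y → . + x D], [Y' → . Y] }  — shift
  I1: { [Y → + . x D] }  — shift
  I2: { [Y' → Y .] }  — accept
  I3: { [D → . + Y], [D → . Y x X], [D → . a a], [Y → + x . D], [Y → . + x D] }  — shift
  I4: { [D → + . Y], [Y → + . x D], [Y → . + x D] }  — shift
  I5: { [Y → + x D .] }  — reduce
  I6: { [D → Y . x X] }  — shift
  I7: { [D → a . a] }  — shift
  I8: { [D → a a .] }  — reduce
  I9: { [D → Y x . X], [X → . + + X], [X → . ,], [X → . a , D], [X → . a x ,] }  — shift
  I10: { [X → + . + X] }  — shift
  I11: { [X → , .] }  — reduce
  I12: { [D → Y x X .] }  — reduce
  I13: { [X → a . , D], [X → a . x ,] }  — shift
  I14: { [D → . + Y], [D → . Y x X], [D → . a a], [X → a , . D], [Y → . + x D] }  — shift
  I15: { [X → a x . ,] }  — shift
  I16: { [X → a x , .] }  — reduce
  I17: { [X → a , D .] }  — reduce
  I18: { [X → + + . X], [X → . + + X], [X → . ,], [X → . a , D], [X → . a x ,] }  — shift
  I19: { [X → + + X .] }  — reduce
  I20: { [D → + Y .] }  — reduce

Every state is either a pure shift/goto state or contains exactly one complete item and nothing to shift — no conflicts. The grammar is LR(0).

Answer: Yes, the grammar is LR(0)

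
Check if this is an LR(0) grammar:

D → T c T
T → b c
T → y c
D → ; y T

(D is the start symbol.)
Yes, the grammar is LR(0)

A grammar is LR(0) if no state in the canonical LR(0) collection has:
  - both a shift item (dot before a terminal) and a complete item (shift-reduce conflict), or
  - two or more complete items (reduce-reduce conflict; the accept item [D' → D .] counts as a complete item here).

Augment with D' → D and build the canonical LR(0) collection (I0 = CLOSURE({[D' → . D]}), then GOTO on every symbol after a dot until no new states appear). It has 12 states:
  I0: { [D → . ; y T], [D → . T c T], [D' → . D], [T → . b c], [T → . y c] }  — shift
  I1: { [D → ; . y T] }  — shift
  I2: { [D' → D .] }  — accept
  I3: { [D → T . c T] }  — shift
  I4: { [T → b . c] }  — shift
  I5: { [T → y . c] }  — shift
  I6: { [T → y c .] }  — reduce
  I7: { [T → b c .] }  — reduce
  I8: { [D → T c . T], [T → . b c], [T → . y c] }  — shift
  I9: { [D → T c T .] }  — reduce
  I10: { [D → ; y . T], [T → . b c], [T → . y c] }  — shift
  I11: { [D → ; y T .] }  — reduce

Every state is either a pure shift/goto state or contains exactly one complete item and nothing to shift — no conflicts. The grammar is LR(0).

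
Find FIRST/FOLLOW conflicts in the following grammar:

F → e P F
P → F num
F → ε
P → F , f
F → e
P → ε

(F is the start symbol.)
A FIRST/FOLLOW conflict occurs when a non-terminal N has a nullable alternative N → β (β ⇒* ε) and another alternative N → α with FIRST(α) ∩ FOLLOW(N) ≠ ∅: on such a lookahead the parser cannot decide between expanding α and letting N vanish via β.

Nullable non-terminals: F, P.
FIRST sets used below: FIRST(F) = { 'e', ε }

F: nullable alternative(s) F → ε; FOLLOW(F) = { $, ',', 'num' }
  F → e P F: FIRST \ {ε} = { 'e' } — disjoint from FOLLOW(F)
  F → ε: FIRST \ {ε} = { } — this is the only nullable alternative, skip
  F → e: FIRST \ {ε} = { 'e' } — disjoint from FOLLOW(F)

P: nullable alternative(s) P → ε; FOLLOW(P) = { $, ',', 'e', 'num' }
  P → F num: FIRST \ {ε} = { 'e', 'num' } — overlaps FOLLOW(P) on { 'e', 'num' }: CONFLICT
  P → F , f: FIRST \ {ε} = { ',', 'e' } — overlaps FOLLOW(P) on { ',', 'e' }: CONFLICT
  P → ε: FIRST \ {ε} = { } — this is the only nullable alternative, skip

So the grammar has 2 FIRST/FOLLOW conflicts (marked CONFLICT above).

Answer: Yes. P → F num with FOLLOW(P) on { 'e', 'num' }; P → F ',' f with FOLLOW(P) on { ',', 'e' }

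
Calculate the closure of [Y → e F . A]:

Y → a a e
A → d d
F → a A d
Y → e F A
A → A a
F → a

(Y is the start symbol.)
{ [A → . A a], [A → . d d], [Y → e F . A] }

To compute CLOSURE, for each item [A → α.Bβ] where B is a non-terminal, add [B → .γ] for all productions B → γ; repeat for the newly added items until nothing changes.

Start with: [Y → e F . A]
  [Y → e F . A] has the dot before A: add [A → . d d], [A → . A a]
No further items can be added.

CLOSURE = { [A → . A a], [A → . d d], [Y → e F . A] }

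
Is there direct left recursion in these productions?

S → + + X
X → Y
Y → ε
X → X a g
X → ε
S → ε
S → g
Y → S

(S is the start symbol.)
Yes, X is left-recursive

S → + + X: starts with '+'
X → Y: starts with Y
Y → ε: starts with ε
X → X a g: LEFT RECURSIVE (starts with X)
X → ε: starts with ε
S → ε: starts with ε
S → g: starts with g
Y → S: starts with S

The grammar has direct left recursion on: X.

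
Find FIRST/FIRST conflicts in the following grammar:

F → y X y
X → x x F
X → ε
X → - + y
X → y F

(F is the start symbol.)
Productions for X:
  X → x x F: FIRST = { 'x' }
  X → ε: FIRST = { ε }
  X → - + y: FIRST = { '-' }
  X → y F: FIRST = { 'y' }
F has only one production, so no FIRST/FIRST conflict is possible there.

All alternatives of each non-terminal have pairwise disjoint FIRST sets.

Answer: No FIRST/FIRST conflicts.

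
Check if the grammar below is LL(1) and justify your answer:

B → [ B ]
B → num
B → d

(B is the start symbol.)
A grammar is LL(1) if for each non-terminal N with multiple productions, the predict sets of those productions are pairwise disjoint, where PREDICT(N → α) = (FIRST(α) \ {ε}) ∪ (FOLLOW(N) if α ⇒* ε).

For B:
  PREDICT(B → '[' B ']') = { '[' }
  PREDICT(B → num) = { 'num' }
  PREDICT(B → d) = { 'd' }

All predict sets are disjoint. The grammar IS LL(1).

Answer: Yes, the grammar is LL(1).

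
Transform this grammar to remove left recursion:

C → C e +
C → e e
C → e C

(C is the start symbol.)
C is directly left-recursive. The standard transformation for
  A → A α₁ | ... | A α_m | β₁ | ... | β_n
is
  A  → β₁ A' | ... | β_n A'
  A' → α₁ A' | ... | α_m A' | ε

C → e e becomes C → e e C'
C → e C becomes C → e C C'
C → C e + becomes C' → e + C'
Add C' → ε

Resulting grammar:
C → e e C'
C → e C C'
C' → e + C'
C' → ε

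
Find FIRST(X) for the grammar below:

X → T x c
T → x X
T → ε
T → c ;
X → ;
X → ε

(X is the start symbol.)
{ ';', 'c', 'x', ε }

To compute FIRST(X), examine every production with X on the left-hand side, reading each right-hand side left to right until a non-nullable symbol is reached.

FIRST sets of the other non-terminals involved (by the same procedure, iterated to a fixed point):
  FIRST(T) = { 'c', 'x', ε }

From X → T x c:
  - T is a non-terminal: add FIRST(T) \ {ε} = { 'c', 'x' }
    T is nullable, so continue to the next symbol
  - x is a terminal: add 'x' and stop
From X → ;:
  - ';' is a terminal: add ';' and stop
From X → ε:
  - ε-production, so ε ∈ FIRST(X)

Collecting: FIRST(X) = { ';', 'c', 'x', ε }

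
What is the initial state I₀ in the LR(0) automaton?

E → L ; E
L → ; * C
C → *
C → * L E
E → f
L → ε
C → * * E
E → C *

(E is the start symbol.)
First, augment the grammar with E' → E
I₀ = CLOSURE({ [E' → . E] }):
  [E' → . E] has the dot before E: add [E → . L ; E], [E → . f], [E → . C *]
  [E → . L ; E] has the dot before L: add [L → . ; * C], [L → .]
  [E → . C *] has the dot before C: add [C → . *], [C → . * L E], [C → . * * E]
No further items can be added.

I₀ = { [C → . * * E], [C → . * L E], [C → . *], [E → . C *], [E → . L ; E], [E → . f], [E' → . E], [L → . ; * C], [L → .] }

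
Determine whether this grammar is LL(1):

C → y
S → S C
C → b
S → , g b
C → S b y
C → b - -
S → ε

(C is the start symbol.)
A grammar is LL(1) if for each non-terminal N with multiple productions, the predict sets of those productions are pairwise disjoint, where PREDICT(N → α) = (FIRST(α) \ {ε}) ∪ (FOLLOW(N) if α ⇒* ε).

Relevant sets:
  FIRST(S) = { ',', 'b', 'y', ε }
  FIRST(C) = { ',', 'b', 'y' }
  FOLLOW(S) = { ',', 'b', 'y' }

For C:
  PREDICT(C → y) = { 'y' }
  PREDICT(C → b) = { 'b' }
  PREDICT(C → S b y) = { ',', 'b', 'y' }
  PREDICT(C → b '-' '-') = { 'b' }
For S:
  PREDICT(S → S C) = { ',', 'b', 'y' }
  PREDICT(S → ',' g b) = { ',' }
  PREDICT(S → ε) = { ',', 'b', 'y' }

Conflict found: Predict set conflict for C: { 'y' }
The grammar is NOT LL(1).

Answer: No. Predict set conflict for C: { 'y' }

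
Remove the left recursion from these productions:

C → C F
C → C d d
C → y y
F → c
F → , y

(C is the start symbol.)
C → y y C'
C' → F C'
C' → d d C'
C' → ε
F → c
F → , y

C is directly left-recursive. The standard transformation for
  A → A α₁ | ... | A α_m | β₁ | ... | β_n
is
  A  → β₁ A' | ... | β_n A'
  A' → α₁ A' | ... | α_m A' | ε

C → y y becomes C → y y C'
C → C F becomes C' → F C'
C → C d d becomes C' → d d C'
Add C' → ε

Productions for other non-terminals are unchanged:
  F → c
  F → , y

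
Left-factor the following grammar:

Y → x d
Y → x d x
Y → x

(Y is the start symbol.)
Left-factoring transforms A → αβ₁ | αβ₂ into A → αA' and A' → β₁ | β₂
(α is the longest common prefix among the alternatives). Repeat until
no nonterminal has two alternatives with a common prefix.

Round 1: Y has alternatives sharing prefix 'x'. Introduce Y': Y → x Y'
  Add: Y' → d
  Add: Y' → d x
  Add: Y' → ε

Round 2: Y' has alternatives sharing prefix 'd'. Introduce Y'': Y' → d Y''
  Add: Y'' → ε
  Add: Y'' → x

No remaining common prefixes — done.

Resulting grammar:
Y → x Y'
Y' → d Y''
Y'' → ε
Y'' → x
Y' → ε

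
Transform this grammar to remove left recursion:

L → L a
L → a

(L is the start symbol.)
L is directly left-recursive. The standard transformation for
  A → A α₁ | ... | A α_m | β₁ | ... | β_n
is
  A  → β₁ A' | ... | β_n A'
  A' → α₁ A' | ... | α_m A' | ε

L → a becomes L → a L'
L → L a becomes L' → a L'
Add L' → ε

Resulting grammar:
L → a L'
L' → a L'
L' → ε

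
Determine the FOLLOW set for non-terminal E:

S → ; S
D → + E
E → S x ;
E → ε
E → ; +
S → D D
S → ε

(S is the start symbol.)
In D → + E: E is at the end, add FOLLOW(D)

The FOLLOW sets referred to above (computed the same way, to a fixed point):
  FOLLOW(D) = { $, '+', 'x' }

Taking the union: FOLLOW(E) = { $, '+', 'x' }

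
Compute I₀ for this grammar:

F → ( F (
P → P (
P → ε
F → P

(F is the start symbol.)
{ [F → . ( F (], [F → . P], [F' → . F], [P → . P (], [P → .] }

First, augment the grammar with F' → F
I₀ = CLOSURE({ [F' → . F] }):
  [F' → . F] has the dot before F: add [F → . ( F (], [F → . P]
  [F → . P] has the dot before P: add [P → . P (], [P → .]
No further items can be added.

I₀ = { [F → . ( F (], [F → . P], [F' → . F], [P → . P (], [P → .] }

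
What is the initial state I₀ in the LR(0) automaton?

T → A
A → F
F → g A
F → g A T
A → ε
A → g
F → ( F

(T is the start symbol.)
{ [A → . F], [A → . g], [A → .], [F → . ( F], [F → . g A T], [F → . g A], [T → . A], [T' → . T] }

First, augment the grammar with T' → T
I₀ = CLOSURE({ [T' → . T] }):
  [T' → . T] has the dot before T: add [T → . A]
  [T → . A] has the dot before A: add [A → . F], [A → .], [A → . g]
  [A → . F] has the dot before F: add [F → . g A], [F → . g A T], [F → . ( F]
No further items can be added.

I₀ = { [A → . F], [A → . g], [A → .], [F → . ( F], [F → . g A T], [F → . g A], [T → . A], [T' → . T] }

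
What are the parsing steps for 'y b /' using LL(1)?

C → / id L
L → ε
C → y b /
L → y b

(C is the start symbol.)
Stack is shown with the top on the left.

Stack    Input    Action
------------------------
C $      y b / $  output C → y b /
y b / $  y b / $  match 'y'
b / $    b / $    match 'b'
/ $      / $      match '/'
$        $        accept

The string is accepted.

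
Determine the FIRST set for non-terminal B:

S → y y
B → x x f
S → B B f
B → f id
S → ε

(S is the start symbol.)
To compute FIRST(B), examine every production with B on the left-hand side, reading each right-hand side left to right until a non-nullable symbol is reached.

From B → x x f:
  - x is a terminal: add 'x' and stop
From B → f id:
  - f is a terminal: add 'f' and stop

Collecting: FIRST(B) = { 'f', 'x' }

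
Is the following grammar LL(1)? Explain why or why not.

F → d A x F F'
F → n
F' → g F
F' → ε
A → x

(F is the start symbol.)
Relevant sets:
  FOLLOW(F') = { $, 'g' }

For F:
  PREDICT(F → d A x F F') = { 'd' }
  PREDICT(F → n) = { 'n' }
For F':
  PREDICT(F' → g F) = { 'g' }
  PREDICT(F' → ε) = { $, 'g' }
A has a single production, so nothing to check there.

Conflict found: Predict set conflict for F': { 'g' }
The grammar is NOT LL(1).

Answer: No. Predict set conflict for F': { 'g' }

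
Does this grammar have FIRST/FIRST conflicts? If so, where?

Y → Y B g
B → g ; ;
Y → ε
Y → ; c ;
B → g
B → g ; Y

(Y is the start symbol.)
FIRST sets of the non-terminals at (or reachable through a nullable prefix from) the front of some alternative:
  FIRST(Y) = { ';', 'g', ε }
  FIRST(B) = { 'g' }

Productions for Y:
  Y → Y B g: FIRST = { ';', 'g' }
  Y → ε: FIRST = { ε }
  Y → ; c ;: FIRST = { ';' }
Productions for B:
  B → g ; ;: FIRST = { 'g' }
  B → g: FIRST = { 'g' }
  B → g ; Y: FIRST = { 'g' }

Conflict for Y: Y → Y B g and Y → ; c ;
  Overlap: { ';' }
Conflict for B: B → g ; ; and B → g
  Overlap: { 'g' }
Conflict for B: B → g ; ; and B → g ; Y
  Overlap: { 'g' }
Conflict for B: B → g and B → g ; Y
  Overlap: { 'g' }

Answer: Yes. Y → Y B g / Y → ';' c ';' on { ';' }; B → g ';' ';' / B → g on { 'g' }; B → g ';' ';' / B → g ';' Y on { 'g' }; B → g / B → g ';' Y on { 'g' }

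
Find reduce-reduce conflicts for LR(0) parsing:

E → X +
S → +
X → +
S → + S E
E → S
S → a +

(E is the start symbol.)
A reduce-reduce conflict occurs when an LR(0) state has two complete items [A → α .] and [B → β .] — both call for a reduction, and with no lookahead the parser cannot choose between them.

Augment with E' → E and build the canonical LR(0) collection (I0 = CLOSURE({[E' → . E]}), then GOTO on every symbol after a dot until no new states appear). It has 11 states:
  I0: { [E → . S], [E → . X +], [E' → . E], [S → . + S E], [S → . +], [S → . a +], [X → . +] }  — shift
  I1: { [S → + . S E], [S → + .], [S → . + S E], [S → . +], [S → . a +], [X → + .] }  — shift, 2 reduces
  I2: { [E' → E .] }  — accept
  I3: { [E → S .] }  — reduce
  I4: { [E → X . +] }  — shift
  I5: { [S → a . +] }  — shift
  I6: { [S → a + .] }  — reduce
  I7: { [E → X + .] }  — reduce
  I8: { [S → + . S E], [S → + .], [S → . + S E], [S → . +], [S → . a +] }  — shift, reduce
  I9: { [E → . S], [E → . X +], [S → + S . E], [S → . + S E], [S → . +], [S → . a +], [X → . +] }  — shift
  I10: { [S → + S E .] }  — reduce

I1 contains complete items [S → + .], [X → + .] — reduce-reduce conflict.

Answer: Yes — I1: [S → + .] vs [X → + .]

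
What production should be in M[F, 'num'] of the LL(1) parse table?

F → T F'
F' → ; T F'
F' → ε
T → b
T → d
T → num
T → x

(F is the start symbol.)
To find M[F, 'num'], we find productions for F where 'num' is in the predict set (PREDICT(N → α) = (FIRST(α) \ {ε}) ∪ (FOLLOW(N) if α ⇒* ε)).

Relevant sets:
  FIRST(T) = { 'b', 'd', 'num', 'x' }

F → T F': PREDICT = { 'b', 'd', 'num', 'x' }
  'num' is in predict set, so this production goes in M[F, 'num']

M[F, 'num'] = F → T F'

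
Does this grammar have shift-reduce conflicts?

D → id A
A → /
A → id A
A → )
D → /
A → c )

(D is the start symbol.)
A shift-reduce conflict occurs when an LR(0) state has both:
  - a complete (reduce) item [A → α .] (dot at the end), and
  - a shift item [B → β . c γ] (dot before a terminal).

Augment with D' → D and build the canonical LR(0) collection (I0 = CLOSURE({[D' → . D]}), then GOTO on every symbol after a dot until no new states appear). It has 11 states:
  I0: { [D → . /], [D → . id A], [D' → . D] }  — shift
  I1: { [D → / .] }  — reduce
  I2: { [D' → D .] }  — accept
  I3: { [A → . )], [A → . /], [A → . c )], [A → . id A], [D → id . A] }  — shift
  I4: { [A → ) .] }  — reduce
  I5: { [A → / .] }  — reduce
  I6: { [D → id A .] }  — reduce
  I7: { [A → c . )] }  — shift
  I8: { [A → . )], [A → . /], [A → . c )], [A → . id A], [A → id . A] }  — shift
  I9: { [A → id A .] }  — reduce
  I10: { [A → c ) .] }  — reduce

No state contains both a complete item and a shift item.

Answer: No shift-reduce conflicts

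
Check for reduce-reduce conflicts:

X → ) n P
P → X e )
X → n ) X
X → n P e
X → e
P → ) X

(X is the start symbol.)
Yes — I11: [P → ) X .] vs [X → n ) X .]

Augment with X' → X and build the canonical LR(0) collection (I0 = CLOSURE({[X' → . X]}), then GOTO on every symbol after a dot until no new states appear). It has 18 states:
  I0: { [X → . ) n P], [X → . e], [X → . n ) X], [X → . n P e], [X' → . X] }  — shift
  I1: { [X → ) . n P] }  — shift
  I2: { [X' → X .] }  — accept
  I3: { [X → e .] }  — reduce
  I4: { [P → . ) X], [P → . X e )], [X → . ) n P], [X → . e], [X → . n ) X], [X → . n P e], [X → n . ) X], [X → n . P e] }  — shift
  I5: { [P → ) . X], [X → ) . n P], [X → . ) n P], [X → . e], [X → . n ) X], [X → . n P e], [X → n ) . X] }  — shift
  I6: { [X → n P . e] }  — shift
  I7: { [P → X . e )] }  — shift
  I8: { [P → X e . )] }  — shift
  I9: { [P → X e ) .] }  — reduce
  I10: { [X → n P e .] }  — reduce
  I11: { [P → ) X .], [X → n ) X .] }  — 2 reduces
  I12: { [P → . ) X], [P → . X e )], [X → ) n . P], [X → . ) n P], [X → . e], [X → . n ) X], [X → . n P e], [X → n . ) X], [X → n . P e] }  — shift
  I13: { [X → ) n P .], [X → n P . e] }  — shift, reduce
  I14: { [P → . ) X], [P → . X e )], [X → ) n . P], [X → . ) n P], [X → . e], [X → . n ) X], [X → . n P e] }  — shift
  I15: { [P → ) . X], [X → ) . n P], [X → . ) n P], [X → . e], [X → . n ) X], [X → . n P e] }  — shift
  I16: { [X → ) n P .] }  — reduce
  I17: { [P → ) X .] }  — reduce

I11 contains complete items [P → ) X .], [X → n ) X .] — reduce-reduce conflict.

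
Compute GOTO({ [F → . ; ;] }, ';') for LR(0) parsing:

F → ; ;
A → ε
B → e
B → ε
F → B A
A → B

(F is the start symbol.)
GOTO(I, ';') = CLOSURE({ [A → αX.β] : [A → α.Xβ] ∈ I, X = ';' })

Items with dot before ';', with the dot advanced:
  [F → . ; ;] → [F → ; . ;]
Closure adds nothing (no advanced item has the dot before a non-terminal).

GOTO = { [F → ; . ;] }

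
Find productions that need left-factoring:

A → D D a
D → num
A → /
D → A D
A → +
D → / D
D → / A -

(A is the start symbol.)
Left-factoring is needed when two productions for the same non-terminal
share a common prefix on the right-hand side.

Productions for A:
  A → D D a
  A → /
  A → +
Productions for D:
  D → num
  D → A D
  D → / D
  D → / A -

Found common prefix '/' in productions for D

Answer: Yes, D has productions with common prefix '/'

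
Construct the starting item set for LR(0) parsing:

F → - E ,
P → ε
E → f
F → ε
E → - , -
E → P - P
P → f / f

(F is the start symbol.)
{ [F → . - E ,], [F → .], [F' → . F] }

First, augment the grammar with F' → F
I₀ = CLOSURE({ [F' → . F] }):
  [F' → . F] has the dot before F: add [F → . - E ,], [F → .]
No further items can be added.

I₀ = { [F → . - E ,], [F → .], [F' → . F] }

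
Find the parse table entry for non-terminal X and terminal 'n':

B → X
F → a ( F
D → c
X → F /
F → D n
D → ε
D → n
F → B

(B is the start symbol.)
To find M[X, 'n'], we find productions for X where 'n' is in the predict set (PREDICT(N → α) = (FIRST(α) \ {ε}) ∪ (FOLLOW(N) if α ⇒* ε)).

Relevant sets:
  FIRST(F) = { 'a', 'c', 'n' }

X → F /: PREDICT = { 'a', 'c', 'n' }
  'n' is in predict set, so this production goes in M[X, 'n']

M[X, 'n'] = X → F /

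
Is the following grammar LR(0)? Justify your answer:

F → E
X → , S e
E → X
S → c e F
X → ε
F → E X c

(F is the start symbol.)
Augment with F' → F and build the canonical LR(0) collection (I0 = CLOSURE({[F' → . F]}), then GOTO on every symbol after a dot until no new states appear). It has 12 states:
  I0: { [E → . X], [F → . E X c], [F → . E], [F' → . F], [X → . , S e], [X → .] }  — shift, reduce
  I1: { [S → . c e F], [X → , . S e] }  — shift
  I2: { [F → E . X c], [F → E .], [X → . , S e], [X → .] }  — shift, 2 reduces
  I3: { [F' → F .] }  — accept
  I4: { [E → X .] }  — reduce
  I5: { [F → E X . c] }  — shift
  I6: { [F → E X c .] }  — reduce
  I7: { [X → , S . e] }  — shift
  I8: { [S → c . e F] }  — shift
  I9: { [E → . X], [F → . E X c], [F → . E], [S → c e . F], [X → . , S e], [X → .] }  — shift, reduce
  I10: { [S → c e F .] }  — reduce
  I11: { [X → , S e .] }  — reduce

Conflict in state I0:
  Shift-reduce conflict between [X → .] and [X → . , S e]
So the grammar is NOT LR(0).

Answer: No. Shift-reduce conflict between [X → .] and [X → . , S e]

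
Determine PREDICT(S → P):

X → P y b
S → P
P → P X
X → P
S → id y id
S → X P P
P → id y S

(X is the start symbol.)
PREDICT(S → P) = (FIRST(RHS) \ {ε}) ∪ (FOLLOW(S) if ε ∈ FIRST(RHS), i.e. RHS ⇒* ε)
FIRST(P) = { 'id' }
FIRST(P) = { 'id' }
ε ∉ FIRST(P), so FOLLOW(S) is not added.
PREDICT(S → P) = { 'id' }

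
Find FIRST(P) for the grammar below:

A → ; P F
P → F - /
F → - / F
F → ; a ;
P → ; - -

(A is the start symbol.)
{ '-', ';' }

FIRST sets of the other non-terminals involved (by the same procedure, iterated to a fixed point):
  FIRST(F) = { '-', ';' }

From P → F - /:
  - F is a non-terminal: add FIRST(F) \ {ε} = { '-', ';' }
    F is not nullable, so stop
From P → ; - -:
  - ';' is a terminal: add ';' and stop

Collecting: FIRST(P) = { '-', ';' }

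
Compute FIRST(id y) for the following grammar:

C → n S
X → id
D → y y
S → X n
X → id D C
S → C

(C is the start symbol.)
{ 'id' }

To compute FIRST(id y), process the symbols left to right:
Symbol id is a terminal. Add 'id' and stop.
FIRST(id y) = { 'id' }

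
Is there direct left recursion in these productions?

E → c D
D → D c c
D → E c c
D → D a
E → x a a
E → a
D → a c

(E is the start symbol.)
Yes, D is left-recursive

E → c D: starts with c
D → D c c: LEFT RECURSIVE (starts with D)
D → E c c: starts with E
D → D a: LEFT RECURSIVE (starts with D)
E → x a a: starts with x
E → a: starts with a
D → a c: starts with a

The grammar has direct left recursion on: D.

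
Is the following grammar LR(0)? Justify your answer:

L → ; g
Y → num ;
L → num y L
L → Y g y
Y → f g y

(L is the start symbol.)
Yes, the grammar is LR(0)

Augment with L' → L and build the canonical LR(0) collection (I0 = CLOSURE({[L' → . L]}), then GOTO on every symbol after a dot until no new states appear). It has 14 states:
  I0: { [L → . ; g], [L → . Y g y], [L → . num y L], [L' → . L], [Y → . f g y], [Y → . num ;] }  — shift
  I1: { [L → ; . g] }  — shift
  I2: { [L' → L .] }  — accept
  I3: { [L → Y . g y] }  — shift
  I4: { [Y → f . g y] }  — shift
  I5: { [L → num . y L], [Y → num . ;] }  — shift
  I6: { [Y → num ; .] }  — reduce
  I7: { [L → . ; g], [L → . Y g y], [L → . num y L], [L → num y . L], [Y → . f g y], [Y → . num ;] }  — shift
  I8: { [L → num y L .] }  — reduce
  I9: { [Y → f g . y] }  — shift
  I10: { [Y → f g y .] }  — reduce
  I11: { [L → Y g . y] }  — shift
  I12: { [L → Y g y .] }  — reduce
  I13: { [L → ; g .] }  — reduce

Every state is either a pure shift/goto state or contains exactly one complete item and nothing to shift — no conflicts. The grammar is LR(0).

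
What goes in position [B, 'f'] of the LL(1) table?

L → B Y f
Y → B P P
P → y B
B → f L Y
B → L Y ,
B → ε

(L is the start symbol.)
B → f L Y, B → L Y ,, B → ε

To find M[B, 'f'], we find productions for B where 'f' is in the predict set (PREDICT(N → α) = (FIRST(α) \ {ε}) ∪ (FOLLOW(N) if α ⇒* ε)).

Relevant sets:
  FIRST(L) = { 'f', 'y' }
  FOLLOW(B) = { ',', 'f', 'y' }

B → f L Y: PREDICT = { 'f' }
  'f' is in predict set, so this production goes in M[B, 'f']
B → L Y ,: PREDICT = { 'f', 'y' }
  'f' is in predict set, so this production goes in M[B, 'f']
B → ε: PREDICT = { ',', 'f', 'y' }
  'f' is in predict set, so this production goes in M[B, 'f']

M[B, 'f'] = B → f L Y, B → L Y ,, B → ε  (a multiply-defined cell — the grammar is not LL(1))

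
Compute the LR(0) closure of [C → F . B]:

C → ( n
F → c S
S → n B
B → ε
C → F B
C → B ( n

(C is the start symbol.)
To compute CLOSURE, for each item [A → α.Bβ] where B is a non-terminal, add [B → .γ] for all productions B → γ; repeat for the newly added items until nothing changes.

Start with: [C → F . B]
  [C → F . B] has the dot before B: add [B → .]
No further items can be added.

CLOSURE = { [B → .], [C → F . B] }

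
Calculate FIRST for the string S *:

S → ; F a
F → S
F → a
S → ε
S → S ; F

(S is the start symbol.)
{ '*', ';' }

FIRST sets of the non-terminals involved (from the grammar, by fixed-point iteration):
  FIRST(S) = { ';', ε }

To compute FIRST(S *), process the symbols left to right:
Symbol S is a non-terminal. Add FIRST(S) \ {ε} = { ';' }
S is nullable (ε ∈ FIRST(S)), continue to the next symbol.
Symbol * is a terminal. Add '*' and stop.
FIRST(S *) = { '*', ';' }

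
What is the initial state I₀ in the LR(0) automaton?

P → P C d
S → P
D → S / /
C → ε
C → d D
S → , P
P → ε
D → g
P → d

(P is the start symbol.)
First, augment the grammar with P' → P
I₀ = CLOSURE({ [P' → . P] }):
  [P' → . P] has the dot before P: add [P → . P C d], [P → .], [P → . d]
No further items can be added.

I₀ = { [P → . P C d], [P → . d], [P → .], [P' → . P] }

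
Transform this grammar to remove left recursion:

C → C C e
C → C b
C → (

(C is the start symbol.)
C → ( C'
C' → C e C'
C' → b C'
C' → ε

C is directly left-recursive. The standard transformation for
  A → A α₁ | ... | A α_m | β₁ | ... | β_n
is
  A  → β₁ A' | ... | β_n A'
  A' → α₁ A' | ... | α_m A' | ε

C → ( becomes C → ( C'
C → C C e becomes C' → C e C'
C → C b becomes C' → b C'
Add C' → ε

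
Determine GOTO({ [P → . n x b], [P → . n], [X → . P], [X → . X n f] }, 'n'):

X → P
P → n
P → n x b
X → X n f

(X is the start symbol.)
{ [P → n . x b], [P → n .] }

GOTO(I, 'n') = CLOSURE({ [A → αX.β] : [A → α.Xβ] ∈ I, X = 'n' })

Items with dot before 'n', with the dot advanced:
  [P → . n] → [P → n .]
  [P → . n x b] → [P → n . x b]
Closure adds nothing (no advanced item has the dot before a non-terminal).

GOTO = { [P → n . x b], [P → n .] }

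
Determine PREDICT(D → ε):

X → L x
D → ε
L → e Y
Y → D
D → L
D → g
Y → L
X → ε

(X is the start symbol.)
PREDICT(D → ε) = (FIRST(RHS) \ {ε}) ∪ (FOLLOW(D) if ε ∈ FIRST(RHS), i.e. RHS ⇒* ε)
The right-hand side is ε (FIRST(ε) = { ε }), so the predict set is FOLLOW(D) = { 'x' }
PREDICT(D → ε) = { 'x' }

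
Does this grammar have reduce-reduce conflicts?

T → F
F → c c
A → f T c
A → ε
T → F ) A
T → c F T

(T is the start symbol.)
A reduce-reduce conflict occurs when an LR(0) state has two complete items [A → α .] and [B → β .] — both call for a reduction, and with no lookahead the parser cannot choose between them.

Augment with T' → T and build the canonical LR(0) collection (I0 = CLOSURE({[T' → . T]}), then GOTO on every symbol after a dot until no new states appear). It has 13 states:
  I0: { [F → . c c], [T → . F ) A], [T → . F], [T → . c F T], [T' → . T] }  — shift
  I1: { [T → F . ) A], [T → F .] }  — shift, reduce
  I2: { [T' → T .] }  — accept
  I3: { [F → . c c], [F → c . c], [T → c . F T] }  — shift
  I4: { [F → . c c], [T → . F ) A], [T → . F], [T → . c F T], [T → c F . T] }  — shift
  I5: { [F → c . c], [F → c c .] }  — shift, reduce
  I6: { [F → c c .] }  — reduce
  I7: { [T → c F T .] }  — reduce
  I8: { [A → . f T c], [A → .], [T → F ) . A] }  — shift, reduce
  I9: { [T → F ) A .] }  — reduce
  I10: { [A → f . T c], [F → . c c], [T → . F ) A], [T → . F], [T → . c F T] }  — shift
  I11: { [A → f T . c] }  — shift
  I12: { [A → f T c .] }  — reduce

No state contains more than one complete item.

Answer: No reduce-reduce conflicts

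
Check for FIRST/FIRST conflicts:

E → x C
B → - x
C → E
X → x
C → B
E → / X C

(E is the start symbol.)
FIRST sets of the non-terminals at (or reachable through a nullable prefix from) the front of some alternative:
  FIRST(E) = { '/', 'x' }
  FIRST(B) = { '-' }

Productions for E:
  E → x C: FIRST = { 'x' }
  E → / X C: FIRST = { '/' }
Productions for C:
  C → E: FIRST = { '/', 'x' }
  C → B: FIRST = { '-' }
B, X have only one production, so no FIRST/FIRST conflict is possible there.

All alternatives of each non-terminal have pairwise disjoint FIRST sets.

Answer: No FIRST/FIRST conflicts.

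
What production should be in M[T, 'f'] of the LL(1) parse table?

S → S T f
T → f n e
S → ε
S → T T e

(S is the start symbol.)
T → f n e

To find M[T, 'f'], we find productions for T where 'f' is in the predict set (PREDICT(N → α) = (FIRST(α) \ {ε}) ∪ (FOLLOW(N) if α ⇒* ε)).

T → f n e: PREDICT = { 'f' }
  'f' is in predict set, so this production goes in M[T, 'f']

M[T, 'f'] = T → f n e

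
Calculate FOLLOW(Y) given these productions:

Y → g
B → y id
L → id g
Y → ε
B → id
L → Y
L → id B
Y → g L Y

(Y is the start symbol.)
{ $, 'g' }

Y is the start symbol, so $ ∈ FOLLOW(Y).
In L → Y: Y is at the end, add FOLLOW(L)
In Y → g L Y: Y is at the end; this adds FOLLOW(Y) to itself — nothing new

The FOLLOW sets referred to above (computed the same way, to a fixed point):
  FOLLOW(L) = { $, 'g' }

Taking the union: FOLLOW(Y) = { $, 'g' }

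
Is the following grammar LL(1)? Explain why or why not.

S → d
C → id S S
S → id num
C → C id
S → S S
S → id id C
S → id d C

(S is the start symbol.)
No. Predict set conflict for S: { 'd' }

A grammar is LL(1) if for each non-terminal N with multiple productions, the predict sets of those productions are pairwise disjoint, where PREDICT(N → α) = (FIRST(α) \ {ε}) ∪ (FOLLOW(N) if α ⇒* ε).

Relevant sets:
  FIRST(S) = { 'd', 'id' }
  FIRST(C) = { 'id' }

For S:
  PREDICT(S → d) = { 'd' }
  PREDICT(S → id num) = { 'id' }
  PREDICT(S → S S) = { 'd', 'id' }
  PREDICT(S → id id C) = { 'id' }
  PREDICT(S → id d C) = { 'id' }
For C:
  PREDICT(C → id S S) = { 'id' }
  PREDICT(C → C id) = { 'id' }

Conflict found: Predict set conflict for S: { 'd' }
The grammar is NOT LL(1).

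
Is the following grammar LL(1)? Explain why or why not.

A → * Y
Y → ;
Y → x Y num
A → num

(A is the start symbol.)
A grammar is LL(1) if for each non-terminal N with multiple productions, the predict sets of those productions are pairwise disjoint, where PREDICT(N → α) = (FIRST(α) \ {ε}) ∪ (FOLLOW(N) if α ⇒* ε).

For A:
  PREDICT(A → '*' Y) = { '*' }
  PREDICT(A → num) = { 'num' }
For Y:
  PREDICT(Y → ';') = { ';' }
  PREDICT(Y → x Y num) = { 'x' }

All predict sets are disjoint. The grammar IS LL(1).

Answer: Yes, the grammar is LL(1).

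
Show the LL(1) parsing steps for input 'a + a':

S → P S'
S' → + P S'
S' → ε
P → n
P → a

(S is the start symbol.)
Stack is shown with the top on the left.

Stack     Input    Action
-------------------------
S $       a + a $  output S → P S'
P S' $    a + a $  output P → a
a S' $    a + a $  match 'a'
S' $      + a $    output S' → + P S'
+ P S' $  + a $    match '+'
P S' $    a $      output P → a
a S' $    a $      match 'a'
S' $      $        output S' → ε
$         $        accept

The string is accepted.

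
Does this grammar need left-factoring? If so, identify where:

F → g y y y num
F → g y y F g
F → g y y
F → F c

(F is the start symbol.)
Left-factoring is needed when two productions for the same non-terminal
share a common prefix on the right-hand side.

Productions for F:
  F → g y y y num
  F → g y y F g
  F → g y y
  F → F c

Found common prefix 'g y y' in productions for F

Answer: Yes, F has productions with common prefix 'g y y'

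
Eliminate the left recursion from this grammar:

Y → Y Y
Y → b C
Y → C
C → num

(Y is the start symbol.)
Y is directly left-recursive. The standard transformation for
  A → A α₁ | ... | A α_m | β₁ | ... | β_n
is
  A  → β₁ A' | ... | β_n A'
  A' → α₁ A' | ... | α_m A' | ε

Y → b C becomes Y → b C Y'
Y → C becomes Y → C Y'
Y → Y Y becomes Y' → Y Y'
Add Y' → ε

Productions for other non-terminals are unchanged:
  C → num

Resulting grammar:
Y → b C Y'
Y → C Y'
Y' → Y Y'
Y' → ε
C → num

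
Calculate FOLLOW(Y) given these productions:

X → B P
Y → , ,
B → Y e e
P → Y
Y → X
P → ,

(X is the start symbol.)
{ $, 'e' }

To compute FOLLOW(Y), find every occurrence of Y on a right-hand side N → α Y β: add FIRST(β) \ {ε}, and if β is empty or nullable also add FOLLOW(N). Iterate to a fixed point.

In B → Y e e: Y is followed by e e, add FIRST(e e) \ {ε} = { 'e' }
In P → Y: Y is at the end, add FOLLOW(P)

The FOLLOW sets referred to above (computed the same way, to a fixed point):
  FOLLOW(P) = { $, 'e' }

Taking the union: FOLLOW(Y) = { $, 'e' }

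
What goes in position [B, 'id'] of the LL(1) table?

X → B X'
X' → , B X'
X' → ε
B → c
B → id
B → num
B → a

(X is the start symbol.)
To find M[B, 'id'], we find productions for B where 'id' is in the predict set (PREDICT(N → α) = (FIRST(α) \ {ε}) ∪ (FOLLOW(N) if α ⇒* ε)).

B → c: PREDICT = { 'c' }
B → id: PREDICT = { 'id' }
  'id' is in predict set, so this production goes in M[B, 'id']
B → num: PREDICT = { 'num' }
B → a: PREDICT = { 'a' }

M[B, 'id'] = B → id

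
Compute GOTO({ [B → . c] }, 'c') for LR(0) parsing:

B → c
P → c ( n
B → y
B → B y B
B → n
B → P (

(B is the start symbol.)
GOTO(I, 'c') = CLOSURE({ [A → αX.β] : [A → α.Xβ] ∈ I, X = 'c' })

Items with dot before 'c', with the dot advanced:
  [B → . c] → [B → c .]
Closure adds nothing (no advanced item has the dot before a non-terminal).

GOTO = { [B → c .] }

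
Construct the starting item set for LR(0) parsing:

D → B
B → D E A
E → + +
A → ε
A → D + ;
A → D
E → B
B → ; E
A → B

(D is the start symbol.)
{ [B → . ; E], [B → . D E A], [D → . B], [D' → . D] }

First, augment the grammar with D' → D
I₀ = CLOSURE({ [D' → . D] }):
  [D' → . D] has the dot before D: add [D → . B]
  [D → . B] has the dot before B: add [B → . D E A], [B → . ; E]
No further items can be added.

I₀ = { [B → . ; E], [B → . D E A], [D → . B], [D' → . D] }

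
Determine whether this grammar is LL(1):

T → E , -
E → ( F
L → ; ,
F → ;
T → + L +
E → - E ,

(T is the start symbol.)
Yes, the grammar is LL(1).

A grammar is LL(1) if for each non-terminal N with multiple productions, the predict sets of those productions are pairwise disjoint, where PREDICT(N → α) = (FIRST(α) \ {ε}) ∪ (FOLLOW(N) if α ⇒* ε).

Relevant sets:
  FIRST(E) = { '(', '-' }

For T:
  PREDICT(T → E ',' '-') = { '(', '-' }
  PREDICT(T → '+' L '+') = { '+' }
For E:
  PREDICT(E → '(' F) = { '(' }
  PREDICT(E → '-' E ',') = { '-' }
L, F have a single production, so nothing to check there.

All predict sets are disjoint. The grammar IS LL(1).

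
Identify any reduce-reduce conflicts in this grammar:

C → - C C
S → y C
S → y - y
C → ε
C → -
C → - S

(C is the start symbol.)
Augment with C' → C and build the canonical LR(0) collection (I0 = CLOSURE({[C' → . C]}), then GOTO on every symbol after a dot until no new states appear). It has 10 states:
  I0: { [C → . - C C], [C → . - S], [C → . -], [C → .], [C' → . C] }  — shift, reduce
  I1: { [C → - . C C], [C → - . S], [C → - .], [C → . - C C], [C → . - S], [C → . -], [C → .], [S → . y - y], [S → . y C] }  — shift, 2 reduces
  I2: { [C' → C .] }  — accept
  I3: { [C → - C . C], [C → . - C C], [C → . - S], [C → . -], [C → .] }  — shift, reduce
  I4: { [C → - S .] }  — reduce
  I5: { [C → . - C C], [C → . - S], [C → . -], [C → .], [S → y . - y], [S → y . C] }  — shift, reduce
  I6: { [C → - . C C], [C → - . S], [C → - .], [C → . - C C], [C → . - S], [C → . -], [C → .], [S → . y - y], [S → . y C], [S → y - . y] }  — shift, 2 reduces
  I7: { [S → y C .] }  — reduce
  I8: { [C → . - C C], [C → . - S], [C → . -], [C → .], [S → y - y .], [S → y . - y], [S → y . C] }  — shift, 2 reduces
  I9: { [C → - C C .] }  — reduce

I1 contains complete items [C → .], [C → - .] — reduce-reduce conflict.
I6 contains complete items [C → .], [C → - .] — reduce-reduce conflict.
I8 contains complete items [C → .], [S → y - y .] — reduce-reduce conflict.

Answer: Yes — I1: [C → .] vs [C → - .]; I6: [C → .] vs [C → - .]; I8: [C → .] vs [S → y - y .]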